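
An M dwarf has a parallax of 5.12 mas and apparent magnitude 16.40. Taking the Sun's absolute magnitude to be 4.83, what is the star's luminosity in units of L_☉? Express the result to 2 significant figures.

d = 1/p = 1000/5.12 mas = 195.3 pc
M = m − 5 log₁₀ d + 5 = 16.40 − 5·2.2907 + 5 = 9.946
M − M_☉ = 9.946 − 4.83 = 5.116
L/L_☉ = 10^(−0.4 × 5.116) = 8.984×10^-3

L/L_☉ ≈ 9.0×10^-3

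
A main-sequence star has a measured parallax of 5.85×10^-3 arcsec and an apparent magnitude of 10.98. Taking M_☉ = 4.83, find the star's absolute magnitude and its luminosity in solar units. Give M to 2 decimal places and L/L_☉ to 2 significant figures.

M ≈ 4.82; L/L_☉ ≈ 1.0

d = 1/p = 1/5.85×10^-3″ = 170.9 pc
M = m − 5 log₁₀ d + 5 = 10.98 − 5·2.2328 + 5 = 4.816
M − M_☉ = 4.816 − 4.83 = -0.014
L/L_☉ = 10^(−0.4 × -0.014) = 1.013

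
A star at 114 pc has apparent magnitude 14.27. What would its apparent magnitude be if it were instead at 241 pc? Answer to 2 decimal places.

Flux ∝ 1/d², so Δm = 5 log₁₀(d₂/d₁) = 5 log₁₀(241/114) = 1.626
m₂ = m₁ + Δm = 14.27 + (1.626) = 15.896

m ≈ 15.90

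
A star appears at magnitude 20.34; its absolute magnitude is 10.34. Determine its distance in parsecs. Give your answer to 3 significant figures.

Distance modulus: m − M = 20.34 − (10.34) = 10.000
m − M = 5 log₁₀ d − 5
log₁₀ d = (m − M)/5 + 1 = 3.0000
d = 10^3.0000 = 1000 pc

d ≈ 1000 pc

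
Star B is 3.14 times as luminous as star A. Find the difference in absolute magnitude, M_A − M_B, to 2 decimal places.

M_A − M_B ≈ 1.24

Pogson: ΔM = −2.5 log₁₀(ratio) = −2.5 log₁₀(3.14) = −2.5 × 0.4969 = -1.242
Star B is brighter so has the smaller magnitude: M_A − M_B is positive.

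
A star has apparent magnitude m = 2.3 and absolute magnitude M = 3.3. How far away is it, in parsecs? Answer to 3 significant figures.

μ = m − M = -1.000
m − M = 5 log₁₀ d − 5
log₁₀ d = (m − M)/5 + 1 = 0.8000
d = 10^0.8000 = 6.310 pc

d ≈ 6.31 pc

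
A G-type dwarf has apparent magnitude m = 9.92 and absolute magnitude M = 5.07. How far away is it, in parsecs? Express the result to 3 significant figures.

d ≈ 93.3 pc

μ = m − M = 4.850
m − M = 5 log₁₀ d − 5
log₁₀ d = (m − M)/5 + 1 = 1.9700
d = 10^1.9700 = 93.33 pc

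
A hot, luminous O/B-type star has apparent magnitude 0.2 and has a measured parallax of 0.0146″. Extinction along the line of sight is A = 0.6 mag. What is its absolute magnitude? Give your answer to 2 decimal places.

d = 1/p = 1/0.0146″ = 68.49 pc
5 log₁₀(d/10 pc) = 5 log₁₀(68.49) − 5 = 4.178
M = m − 5 log₁₀(d/10) − A = 0.2 − 4.178 − 0.6 = -4.578

M ≈ -4.58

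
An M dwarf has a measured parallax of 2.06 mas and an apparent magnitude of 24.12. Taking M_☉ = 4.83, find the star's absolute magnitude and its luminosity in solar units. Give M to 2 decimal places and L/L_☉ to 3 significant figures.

d = 1/p = 1000/2.06 mas = 485.4 pc
M = m − 5 log₁₀ d + 5 = 24.12 − 5·2.6861 + 5 = 15.689
M − M_☉ = 15.689 − 4.83 = 10.859
L/L_☉ = 10^(−0.4 × 10.859) = 4.532×10^-5

M ≈ 15.69; L/L_☉ ≈ 4.53×10^-5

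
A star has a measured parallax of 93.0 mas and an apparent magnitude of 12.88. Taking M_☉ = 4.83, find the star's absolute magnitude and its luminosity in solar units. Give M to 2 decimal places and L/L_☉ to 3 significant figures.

d = 1/p = 1000/93.0 mas = 10.75 pc
M = m − 5 log₁₀ d + 5 = 12.88 − 5·1.0315 + 5 = 12.722
M − M_☉ = 12.722 − 4.83 = 7.892
L/L_☉ = 10^(−0.4 × 7.892) = 6.967×10^-4

M ≈ 12.72; L/L_☉ ≈ 6.97×10^-4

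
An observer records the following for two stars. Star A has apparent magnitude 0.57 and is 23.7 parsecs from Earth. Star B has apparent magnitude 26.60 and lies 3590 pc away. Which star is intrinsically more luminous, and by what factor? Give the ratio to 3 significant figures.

Star A is more luminous, by a factor of 1.13×10^6.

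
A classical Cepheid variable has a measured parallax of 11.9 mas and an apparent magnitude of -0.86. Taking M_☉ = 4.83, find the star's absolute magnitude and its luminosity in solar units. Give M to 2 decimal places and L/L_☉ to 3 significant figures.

M ≈ -5.48; L/L_☉ ≈ 13300

d = 1/p = 1000/11.9 mas = 84.03 pc
M = m − 5 log₁₀ d + 5 = -0.86 − 5·1.9245 + 5 = -5.482
M − M_☉ = -5.482 − 4.83 = -10.312
L/L_☉ = 10^(−0.4 × -10.312) = 13330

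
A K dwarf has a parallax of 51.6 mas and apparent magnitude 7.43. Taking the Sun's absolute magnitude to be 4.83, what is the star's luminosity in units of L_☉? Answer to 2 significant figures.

L/L_☉ ≈ 0.34

d = 1/p = 1000/51.6 mas = 19.38 pc
M = m − 5 log₁₀ d + 5 = 7.43 − 5·1.2874 + 5 = 5.993
M − M_☉ = 5.993 − 4.83 = 1.163
L/L_☉ = 10^(−0.4 × 1.163) = 0.3425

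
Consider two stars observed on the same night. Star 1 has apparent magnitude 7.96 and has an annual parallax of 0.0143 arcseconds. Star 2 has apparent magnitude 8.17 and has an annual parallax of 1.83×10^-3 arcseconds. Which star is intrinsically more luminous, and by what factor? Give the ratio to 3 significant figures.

Star 2 is more luminous, by a factor of 50.3.

Star 1: d = 1/p = 1/0.0143″ = 69.93 pc
Star 1: M = m − 5 log₁₀ d + 5 = 7.96 − 5·1.8447 + 5 = 3.737
Star 2: d = 1/p = 1/1.83×10^-3″ = 546.4 pc
Star 2: M = m − 5 log₁₀ d + 5 = 8.17 − 5·2.7375 + 5 = -0.518
ΔM = M_1 − M_2 = 3.737 − (-0.518) = 4.254; smaller M is more luminous → Star 2.
L ratio = 10^(0.4 |ΔM|) = 10^1.702 = 50.32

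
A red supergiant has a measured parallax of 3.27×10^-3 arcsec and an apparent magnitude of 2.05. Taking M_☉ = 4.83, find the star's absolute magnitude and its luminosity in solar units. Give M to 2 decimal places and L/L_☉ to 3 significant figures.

d = 1/p = 1/3.27×10^-3″ = 305.8 pc
M = m − 5 log₁₀ d + 5 = 2.05 − 5·2.4855 + 5 = -5.377
M − M_☉ = -5.377 − 4.83 = -10.207
L/L_☉ = 10^(−0.4 × -10.207) = 12100

M ≈ -5.38; L/L_☉ ≈ 12100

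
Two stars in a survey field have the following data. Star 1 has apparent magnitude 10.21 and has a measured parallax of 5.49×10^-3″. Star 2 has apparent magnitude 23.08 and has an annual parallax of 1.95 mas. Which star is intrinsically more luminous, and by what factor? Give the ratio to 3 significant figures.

Star 1: d = 1/p = 1/5.49×10^-3″ = 182.1 pc
Star 1: M = m − 5 log₁₀ d + 5 = 10.21 − 5·2.2604 + 5 = 3.908
Star 2: p = 1.95 mas = 1.95×10^-3″ → d = 1/p = 512.8 pc
Star 2: M = m − 5 log₁₀ d + 5 = 23.08 − 5·2.7100 + 5 = 14.530
ΔM = M_1 − M_2 = 3.908 − (14.530) = -10.622; smaller M is more luminous → Star 1.
L ratio = 10^(0.4 |ΔM|) = 10^4.249 = 17740

Star 1 is more luminous, by a factor of 17700.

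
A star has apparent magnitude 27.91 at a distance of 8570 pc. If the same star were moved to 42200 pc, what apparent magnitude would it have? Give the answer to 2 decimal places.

m ≈ 31.37

Flux ∝ 1/d², so Δm = 5 log₁₀(d₂/d₁) = 5 log₁₀(42200/8570) = 3.462
m₂ = m₁ + Δm = 27.91 + (3.462) = 31.372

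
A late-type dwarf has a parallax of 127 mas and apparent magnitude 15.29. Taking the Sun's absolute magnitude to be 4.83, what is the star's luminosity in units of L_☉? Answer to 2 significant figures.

L/L_☉ ≈ 4.1×10^-5

d = 1/p = 1000/127 mas = 7.874 pc
M = m − 5 log₁₀ d + 5 = 15.29 − 5·0.8962 + 5 = 15.809
M − M_☉ = 15.809 − 4.83 = 10.979
L/L_☉ = 10^(−0.4 × 10.979) = 4.059×10^-5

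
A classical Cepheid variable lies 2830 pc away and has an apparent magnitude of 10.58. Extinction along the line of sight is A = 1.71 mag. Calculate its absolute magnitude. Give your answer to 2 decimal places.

5 log₁₀(d/10 pc) = 5 log₁₀(2830) − 5 = 12.259
M = m − 5 log₁₀(d/10) − A = 10.58 − 12.259 − 1.71 = -3.389

M ≈ -3.39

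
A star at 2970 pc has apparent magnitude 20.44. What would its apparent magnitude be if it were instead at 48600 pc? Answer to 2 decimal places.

Flux ∝ 1/d², so Δm = 5 log₁₀(d₂/d₁) = 5 log₁₀(48600/2970) = 6.069
m₂ = m₁ + Δm = 20.44 + (6.069) = 26.509

m ≈ 26.51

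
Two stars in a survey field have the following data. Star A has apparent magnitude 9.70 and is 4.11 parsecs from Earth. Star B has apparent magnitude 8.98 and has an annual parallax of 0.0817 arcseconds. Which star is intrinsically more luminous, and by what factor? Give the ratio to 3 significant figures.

Star A: M = m − 5 log₁₀ d + 5 = 9.70 − 5·0.6138 + 5 = 11.631
Star B: d = 1/p = 1/0.0817″ = 12.24 pc
Star B: M = m − 5 log₁₀ d + 5 = 8.98 − 5·1.0878 + 5 = 8.541
ΔM = M_A − M_B = 11.631 − (8.541) = 3.090; smaller M is more luminous → Star B.
L ratio = 10^(0.4 |ΔM|) = 10^1.236 = 17.21

Star B is more luminous, by a factor of 17.2.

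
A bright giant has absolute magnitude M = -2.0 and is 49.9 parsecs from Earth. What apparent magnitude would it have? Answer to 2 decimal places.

m = M + 5 log₁₀ d − 5 = -2.0 + 5·1.6981 − 5 = 1.491

m ≈ 1.49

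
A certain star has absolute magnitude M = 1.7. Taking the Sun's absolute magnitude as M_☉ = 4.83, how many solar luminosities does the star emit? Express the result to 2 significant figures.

L/L_☉ ≈ 18

M − M_☉ = 1.7 − 4.83 = -3.130
L/L_☉ = 10^(−0.4 (M − M_☉)) = 10^1.252 = 17.86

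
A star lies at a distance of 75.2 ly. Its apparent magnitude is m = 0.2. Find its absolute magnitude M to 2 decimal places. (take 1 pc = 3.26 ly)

M ≈ -1.62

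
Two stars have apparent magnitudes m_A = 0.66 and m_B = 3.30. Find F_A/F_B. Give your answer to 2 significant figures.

Δm = 0.66 − (3.30) = -2.64
Flux ratio = 10^(−0.4 Δm) = 10^(−0.4 × -2.64) = 10^1.056 = 11.38

F_A/F_B ≈ 11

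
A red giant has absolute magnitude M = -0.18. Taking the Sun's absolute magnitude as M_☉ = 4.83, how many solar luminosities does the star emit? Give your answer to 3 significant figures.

M − M_☉ = -0.18 − 4.83 = -5.010
L/L_☉ = 10^(−0.4 (M − M_☉)) = 10^2.004 = 100.9

L/L_☉ ≈ 101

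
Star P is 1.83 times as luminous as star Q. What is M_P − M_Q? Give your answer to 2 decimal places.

Pogson: ΔM = −2.5 log₁₀(ratio) = −2.5 log₁₀(1.83) = −2.5 × 0.2625 = -0.656
Star P is brighter, so it has the smaller magnitude: the difference is negative.

M_P − M_Q ≈ -0.66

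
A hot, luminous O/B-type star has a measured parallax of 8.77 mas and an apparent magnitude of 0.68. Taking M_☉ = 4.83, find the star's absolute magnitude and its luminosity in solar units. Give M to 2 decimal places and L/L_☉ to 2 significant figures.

M ≈ -4.61; L/L_☉ ≈ 5900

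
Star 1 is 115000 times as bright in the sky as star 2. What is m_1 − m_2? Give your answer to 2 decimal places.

Pogson: Δm = −2.5 log₁₀(ratio) = −2.5 log₁₀(115000) = −2.5 × 5.0607 = -12.652
Star 1 is brighter, so it has the smaller magnitude: the difference is negative.

m_1 − m_2 ≈ -12.65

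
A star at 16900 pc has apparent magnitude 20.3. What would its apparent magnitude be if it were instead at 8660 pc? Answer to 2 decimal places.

Flux ∝ 1/d², so Δm = 5 log₁₀(d₂/d₁) = 5 log₁₀(8660/16900) = -1.452
m₂ = m₁ + Δm = 20.3 + (-1.452) = 18.848

m ≈ 18.85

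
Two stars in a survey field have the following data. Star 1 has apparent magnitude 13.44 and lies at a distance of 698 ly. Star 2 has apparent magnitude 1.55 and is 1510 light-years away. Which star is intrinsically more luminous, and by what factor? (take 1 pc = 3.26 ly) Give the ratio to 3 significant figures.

Star 1: d = 698 ly / 3.26 = 214.1 pc
Star 1: M = m − 5 log₁₀ d + 5 = 13.44 − 5·2.3306 + 5 = 6.787
Star 2: d = 1510 ly / 3.26 = 463.2 pc
Star 2: M = m − 5 log₁₀ d + 5 = 1.55 − 5·2.6658 + 5 = -6.779
ΔM = M_1 − M_2 = 6.787 − (-6.779) = 13.566; smaller M is more luminous → Star 2.
L ratio = 10^(0.4 |ΔM|) = 10^5.426 = 266800

Star 2 is more luminous, by a factor of 267000.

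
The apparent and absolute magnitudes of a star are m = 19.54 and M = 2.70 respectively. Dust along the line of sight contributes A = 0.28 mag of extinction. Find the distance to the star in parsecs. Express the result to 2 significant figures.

m − M = 5 log₁₀(d/10 pc) + A  ⇒  19.54 − (2.70) − 0.28 = 5 log₁₀(d/10)
16.560 = 5 log₁₀(d/10)
log₁₀ d = (m − M − A)/5 + 1 = 4.3120
d = 10^4.3120 = 20510 pc

d ≈ 21000 pc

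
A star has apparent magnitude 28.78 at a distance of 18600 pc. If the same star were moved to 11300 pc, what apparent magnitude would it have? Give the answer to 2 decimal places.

m ≈ 27.70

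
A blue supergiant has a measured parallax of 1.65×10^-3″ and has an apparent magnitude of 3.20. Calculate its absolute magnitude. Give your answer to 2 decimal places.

d = 1/p = 1/1.65×10^-3″ = 606.1 pc
5 log₁₀(d/10 pc) = 5 log₁₀(606.1) − 5 = 8.913
M = m − 5 log₁₀(d/10) = 3.20 − 8.913 = -5.713

M ≈ -5.71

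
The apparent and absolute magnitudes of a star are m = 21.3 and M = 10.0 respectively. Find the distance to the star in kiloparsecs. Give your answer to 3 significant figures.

μ = m − M = 11.300
m − M = 5 log₁₀ d − 5
log₁₀ d = (m − M)/5 + 1 = 3.2600
d = 10^3.2600 = 1820 pc
= 1.820 kpc

d ≈ 1.82 kpc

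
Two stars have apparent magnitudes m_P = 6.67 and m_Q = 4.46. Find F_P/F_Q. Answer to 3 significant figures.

F_P/F_Q ≈ 0.131

Magnitude difference = 2.21
Flux ratio = 10^(−0.4 Δm) = 10^(−0.4 × 2.21) = 10^-0.884 = 0.1306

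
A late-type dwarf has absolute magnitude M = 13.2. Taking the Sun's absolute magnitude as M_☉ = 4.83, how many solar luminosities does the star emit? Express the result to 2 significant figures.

L/L_☉ ≈ 4.5×10^-4

M − M_☉ = 13.2 − 4.83 = 8.370
L/L_☉ = 10^(−0.4 (M − M_☉)) = 10^-3.348 = 4.487×10^-4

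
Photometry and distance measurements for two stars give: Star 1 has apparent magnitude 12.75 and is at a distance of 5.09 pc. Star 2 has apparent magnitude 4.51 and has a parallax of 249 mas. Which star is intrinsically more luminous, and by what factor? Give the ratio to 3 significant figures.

Star 2 is more luminous, by a factor of 1230.

Star 1: M = m − 5 log₁₀ d + 5 = 12.75 − 5·0.7067 + 5 = 14.216
Star 2: p = 249 mas = 0.249″ → d = 1/p = 4.016 pc
Star 2: M = m − 5 log₁₀ d + 5 = 4.51 − 5·0.6038 + 5 = 6.491
ΔM = M_1 − M_2 = 14.216 − (6.491) = 7.725; smaller M is more luminous → Star 2.
L ratio = 10^(0.4 |ΔM|) = 10^3.090 = 1231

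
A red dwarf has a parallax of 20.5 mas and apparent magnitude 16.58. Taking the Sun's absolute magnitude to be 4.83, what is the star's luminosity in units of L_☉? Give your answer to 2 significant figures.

L/L_☉ ≈ 4.7×10^-4

d = 1/p = 1000/20.5 mas = 48.78 pc
M = m − 5 log₁₀ d + 5 = 16.58 − 5·1.6882 + 5 = 13.139
M − M_☉ = 13.139 − 4.83 = 8.309
L/L_☉ = 10^(−0.4 × 8.309) = 4.748×10^-4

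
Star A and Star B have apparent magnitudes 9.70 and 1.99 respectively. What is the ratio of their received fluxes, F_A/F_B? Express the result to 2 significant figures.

F_A/F_B ≈ 8.2×10^-4

Δm = 9.70 − (1.99) = 7.71
Flux ratio = 10^(−0.4 Δm) = 10^(−0.4 × 7.71) = 10^-3.084 = 8.241×10^-4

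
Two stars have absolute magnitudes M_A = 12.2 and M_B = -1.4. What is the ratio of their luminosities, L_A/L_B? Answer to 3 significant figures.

L_A/L_B ≈ 3.63×10^-6

ΔM = M_A − M_B = 13.6
L_A/L_B = 10^(−0.4 ΔM) = 10^-5.440 = 3.631×10^-6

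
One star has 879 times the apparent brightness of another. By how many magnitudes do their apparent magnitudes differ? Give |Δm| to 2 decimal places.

Pogson: Δm = −2.5 log₁₀(ratio) = −2.5 log₁₀(879) = −2.5 × 2.9440 = -7.360

|Δm| ≈ 7.36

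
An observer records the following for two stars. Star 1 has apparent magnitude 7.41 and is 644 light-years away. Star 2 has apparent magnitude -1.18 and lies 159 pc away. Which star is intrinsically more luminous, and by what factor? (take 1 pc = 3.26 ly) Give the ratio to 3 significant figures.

Star 2 is more luminous, by a factor of 1770.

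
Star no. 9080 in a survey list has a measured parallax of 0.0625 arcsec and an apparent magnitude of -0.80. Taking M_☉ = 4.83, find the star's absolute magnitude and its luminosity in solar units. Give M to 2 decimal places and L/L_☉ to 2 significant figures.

d = 1/p = 1/0.0625″ = 16.00 pc
M = m − 5 log₁₀ d + 5 = -0.80 − 5·1.2041 + 5 = -1.821
M − M_☉ = -1.821 − 4.83 = -6.651
L/L_☉ = 10^(−0.4 × -6.651) = 457.3

M ≈ -1.82; L/L_☉ ≈ 460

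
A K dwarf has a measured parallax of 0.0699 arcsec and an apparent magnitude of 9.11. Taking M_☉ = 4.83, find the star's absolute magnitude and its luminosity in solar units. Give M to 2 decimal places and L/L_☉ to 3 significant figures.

d = 1/p = 1/0.0699″ = 14.31 pc
M = m − 5 log₁₀ d + 5 = 9.11 − 5·1.1555 + 5 = 8.332
M − M_☉ = 8.332 − 4.83 = 3.502
L/L_☉ = 10^(−0.4 × 3.502) = 0.03972

M ≈ 8.33; L/L_☉ ≈ 0.0397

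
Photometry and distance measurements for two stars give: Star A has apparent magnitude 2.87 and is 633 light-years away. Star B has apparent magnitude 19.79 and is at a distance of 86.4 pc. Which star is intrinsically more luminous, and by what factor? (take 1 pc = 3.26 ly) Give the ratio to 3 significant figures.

Star A is more luminous, by a factor of 2.96×10^7.

Star A: d = 633 ly / 3.26 = 194.2 pc
Star A: M = m − 5 log₁₀ d + 5 = 2.87 − 5·2.2882 + 5 = -3.571
Star B: M = m − 5 log₁₀ d + 5 = 19.79 − 5·1.9365 + 5 = 15.107
ΔM = M_A − M_B = -3.571 − (15.107) = -18.678; smaller M is more luminous → Star A.
L ratio = 10^(0.4 |ΔM|) = 10^7.471 = 2.960×10^7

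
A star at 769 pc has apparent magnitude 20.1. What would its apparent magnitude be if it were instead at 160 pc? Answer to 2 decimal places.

Flux ∝ 1/d², so Δm = 5 log₁₀(d₂/d₁) = 5 log₁₀(160/769) = -3.409
m₂ = m₁ + Δm = 20.1 + (-3.409) = 16.691

m ≈ 16.69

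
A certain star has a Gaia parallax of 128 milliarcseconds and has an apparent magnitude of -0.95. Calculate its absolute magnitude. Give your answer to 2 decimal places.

M ≈ -0.41

p = 128 mas = 0.128″ → d = 1/p = 7.812 pc
5 log₁₀(d/10 pc) = 5 log₁₀(7.812) − 5 = -0.536
M = m − 5 log₁₀(d/10) = -0.95 + 0.536 = -0.414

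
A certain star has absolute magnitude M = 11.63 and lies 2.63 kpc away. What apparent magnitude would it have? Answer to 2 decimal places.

m ≈ 23.73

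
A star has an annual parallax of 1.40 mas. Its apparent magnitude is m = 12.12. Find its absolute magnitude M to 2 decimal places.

p = 1.40 mas = 1.40×10^-3″ → d = 1/p = 714.3 pc
5 log₁₀(d/10 pc) = 5 log₁₀(714.3) − 5 = 9.269
M = m − 5 log₁₀(d/10) = 12.12 − 9.269 = 2.851

M ≈ 2.85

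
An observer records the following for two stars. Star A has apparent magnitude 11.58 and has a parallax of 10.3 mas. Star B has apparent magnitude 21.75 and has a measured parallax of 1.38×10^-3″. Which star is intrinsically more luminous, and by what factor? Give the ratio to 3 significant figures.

Star A is more luminous, by a factor of 210.

Star A: p = 10.3 mas = 0.0103″ → d = 1/p = 97.09 pc
Star A: M = m − 5 log₁₀ d + 5 = 11.58 − 5·1.9872 + 5 = 6.644
Star B: d = 1/p = 1/1.38×10^-3″ = 724.6 pc
Star B: M = m − 5 log₁₀ d + 5 = 21.75 − 5·2.8601 + 5 = 12.449
ΔM = M_A − M_B = 6.644 − (12.449) = -5.805; smaller M is more luminous → Star A.
L ratio = 10^(0.4 |ΔM|) = 10^2.322 = 209.9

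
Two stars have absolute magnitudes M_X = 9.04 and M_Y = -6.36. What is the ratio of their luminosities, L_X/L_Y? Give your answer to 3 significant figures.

L_X/L_Y ≈ 6.92×10^-7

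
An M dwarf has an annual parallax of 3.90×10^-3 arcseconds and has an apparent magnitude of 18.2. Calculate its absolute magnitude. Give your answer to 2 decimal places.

d = 1/p = 1/3.90×10^-3″ = 256.4 pc
5 log₁₀(d/10 pc) = 5 log₁₀(256.4) − 5 = 7.045
M = m − 5 log₁₀(d/10) = 18.2 − 7.045 = 11.155

M ≈ 11.16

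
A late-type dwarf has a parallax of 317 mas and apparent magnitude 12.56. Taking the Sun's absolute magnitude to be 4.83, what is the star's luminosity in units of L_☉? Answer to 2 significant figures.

d = 1/p = 1000/317 mas = 3.155 pc
M = m − 5 log₁₀ d + 5 = 12.56 − 5·0.4989 + 5 = 15.065
M − M_☉ = 15.065 − 4.83 = 10.235
L/L_☉ = 10^(−0.4 × 10.235) = 8.052×10^-5

L/L_☉ ≈ 8.1×10^-5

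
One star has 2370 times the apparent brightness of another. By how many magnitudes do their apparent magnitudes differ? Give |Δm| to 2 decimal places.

|Δm| ≈ 8.44

Pogson: Δm = −2.5 log₁₀(ratio) = −2.5 log₁₀(2370) = −2.5 × 3.3747 = -8.437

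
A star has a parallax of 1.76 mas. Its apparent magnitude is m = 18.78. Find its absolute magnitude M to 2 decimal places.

p = 1.76 mas = 1.76×10^-3″ → d = 1/p = 568.2 pc
5 log₁₀(d/10 pc) = 5 log₁₀(568.2) − 5 = 8.772
M = m − 5 log₁₀(d/10) = 18.78 − 8.772 = 10.008

M ≈ 10.01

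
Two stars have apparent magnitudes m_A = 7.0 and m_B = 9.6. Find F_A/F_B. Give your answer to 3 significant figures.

F_A/F_B ≈ 11.0

Δm = 7.0 − (9.6) = -2.6
Flux ratio = 10^(−0.4 Δm) = 10^(−0.4 × -2.6) = 10^1.040 = 10.96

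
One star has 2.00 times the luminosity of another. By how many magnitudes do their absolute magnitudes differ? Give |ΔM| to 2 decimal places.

|ΔM| ≈ 0.75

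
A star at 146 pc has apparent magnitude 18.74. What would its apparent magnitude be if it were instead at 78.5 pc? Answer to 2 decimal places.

m ≈ 17.39

Flux ∝ 1/d², so Δm = 5 log₁₀(d₂/d₁) = 5 log₁₀(78.5/146) = -1.347
m₂ = m₁ + Δm = 18.74 + (-1.347) = 17.393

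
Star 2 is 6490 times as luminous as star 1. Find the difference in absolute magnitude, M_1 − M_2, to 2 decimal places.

Pogson: ΔM = −2.5 log₁₀(ratio) = −2.5 log₁₀(6490) = −2.5 × 3.8122 = -9.531
Star 2 is brighter so has the smaller magnitude: M_1 − M_2 is positive.

M_1 − M_2 ≈ 9.53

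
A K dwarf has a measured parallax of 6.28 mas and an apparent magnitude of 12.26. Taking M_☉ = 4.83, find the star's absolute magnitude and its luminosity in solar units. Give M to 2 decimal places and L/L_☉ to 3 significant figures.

d = 1/p = 1000/6.28 mas = 159.2 pc
M = m − 5 log₁₀ d + 5 = 12.26 − 5·2.2020 + 5 = 6.250
M − M_☉ = 6.250 − 4.83 = 1.420
L/L_☉ = 10^(−0.4 × 1.420) = 0.2704

M ≈ 6.25; L/L_☉ ≈ 0.270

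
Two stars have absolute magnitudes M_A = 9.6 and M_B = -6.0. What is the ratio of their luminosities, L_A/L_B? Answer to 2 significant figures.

L_A/L_B ≈ 5.8×10^-7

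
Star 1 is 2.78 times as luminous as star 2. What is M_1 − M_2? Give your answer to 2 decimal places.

M_1 − M_2 ≈ -1.11

Pogson: ΔM = −2.5 log₁₀(ratio) = −2.5 log₁₀(2.78) = −2.5 × 0.4440 = -1.110
Star 1 is brighter, so it has the smaller magnitude: the difference is negative.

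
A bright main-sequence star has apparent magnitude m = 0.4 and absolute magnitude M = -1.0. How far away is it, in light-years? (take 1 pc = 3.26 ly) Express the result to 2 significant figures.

d ≈ 62 ly

Distance modulus: m − M = 0.4 − (-1.0) = 1.400
m − M = 5 log₁₀ d − 5
log₁₀ d = (m − M)/5 + 1 = 1.2800
d = 10^1.2800 = 19.05 pc
= 62.12 ly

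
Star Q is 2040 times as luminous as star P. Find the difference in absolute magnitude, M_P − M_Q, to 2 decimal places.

Pogson: ΔM = −2.5 log₁₀(ratio) = −2.5 log₁₀(2040) = −2.5 × 3.3096 = -8.274
Star Q is brighter so has the smaller magnitude: M_P − M_Q is positive.

M_P − M_Q ≈ 8.27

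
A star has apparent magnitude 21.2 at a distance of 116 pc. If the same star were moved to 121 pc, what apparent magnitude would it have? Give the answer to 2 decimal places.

m ≈ 21.29

Flux ∝ 1/d², so Δm = 5 log₁₀(d₂/d₁) = 5 log₁₀(121/116) = 0.092
m₂ = m₁ + Δm = 21.2 + (0.092) = 21.292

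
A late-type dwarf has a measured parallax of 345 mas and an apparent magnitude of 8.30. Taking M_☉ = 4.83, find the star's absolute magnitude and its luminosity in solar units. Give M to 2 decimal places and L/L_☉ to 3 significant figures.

M ≈ 10.99; L/L_☉ ≈ 3.44×10^-3

d = 1/p = 1000/345 mas = 2.899 pc
M = m − 5 log₁₀ d + 5 = 8.30 − 5·0.4622 + 5 = 10.989
M − M_☉ = 10.989 − 4.83 = 6.159
L/L_☉ = 10^(−0.4 × 6.159) = 3.438×10^-3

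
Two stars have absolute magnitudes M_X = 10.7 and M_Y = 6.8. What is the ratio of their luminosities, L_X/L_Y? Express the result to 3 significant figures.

L_X/L_Y ≈ 0.0275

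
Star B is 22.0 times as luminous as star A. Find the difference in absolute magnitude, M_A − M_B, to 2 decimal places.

Pogson: ΔM = −2.5 log₁₀(ratio) = −2.5 log₁₀(22.0) = −2.5 × 1.3424 = -3.356
Star B is brighter so has the smaller magnitude: M_A − M_B is positive.

M_A − M_B ≈ 3.36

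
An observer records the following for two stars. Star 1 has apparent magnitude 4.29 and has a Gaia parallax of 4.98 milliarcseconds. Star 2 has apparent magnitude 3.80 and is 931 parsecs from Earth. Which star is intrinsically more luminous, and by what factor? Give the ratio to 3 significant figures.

Star 1: p = 4.98 mas = 4.98×10^-3″ → d = 1/p = 200.8 pc
Star 1: M = m − 5 log₁₀ d + 5 = 4.29 − 5·2.3028 + 5 = -2.224
Star 2: M = m − 5 log₁₀ d + 5 = 3.80 − 5·2.9689 + 5 = -6.045
ΔM = M_1 − M_2 = -2.224 − (-6.045) = 3.821; smaller M is more luminous → Star 2.
L ratio = 10^(0.4 |ΔM|) = 10^1.528 = 33.76

Star 2 is more luminous, by a factor of 33.8.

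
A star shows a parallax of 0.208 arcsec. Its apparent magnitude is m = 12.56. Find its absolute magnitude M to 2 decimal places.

M ≈ 14.15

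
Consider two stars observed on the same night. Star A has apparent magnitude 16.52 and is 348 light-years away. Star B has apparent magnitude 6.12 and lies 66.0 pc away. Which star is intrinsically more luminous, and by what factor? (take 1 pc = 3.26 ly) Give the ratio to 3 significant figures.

Star B is more luminous, by a factor of 5530.

Star A: d = 348 ly / 3.26 = 106.7 pc
Star A: M = m − 5 log₁₀ d + 5 = 16.52 − 5·2.0284 + 5 = 11.378
Star B: M = m − 5 log₁₀ d + 5 = 6.12 − 5·1.8195 + 5 = 2.022
ΔM = M_A − M_B = 11.378 − (2.022) = 9.356; smaller M is more luminous → Star B.
L ratio = 10^(0.4 |ΔM|) = 10^3.742 = 5525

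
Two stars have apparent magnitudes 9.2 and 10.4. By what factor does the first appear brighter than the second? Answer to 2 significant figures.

3.0

Δm = 9.2 − (10.4) = -1.2
Flux ratio = 10^(−0.4 Δm) = 10^(−0.4 × -1.2) = 10^0.480 = 3.020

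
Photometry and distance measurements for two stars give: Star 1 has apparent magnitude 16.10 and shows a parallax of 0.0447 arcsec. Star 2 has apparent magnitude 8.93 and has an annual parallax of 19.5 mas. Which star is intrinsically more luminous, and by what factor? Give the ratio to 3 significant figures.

Star 1: d = 1/p = 1/0.0447″ = 22.37 pc
Star 1: M = m − 5 log₁₀ d + 5 = 16.10 − 5·1.3497 + 5 = 14.352
Star 2: p = 19.5 mas = 0.0195″ → d = 1/p = 51.28 pc
Star 2: M = m − 5 log₁₀ d + 5 = 8.93 − 5·1.7100 + 5 = 5.380
ΔM = M_1 − M_2 = 14.352 − (5.380) = 8.971; smaller M is more luminous → Star 2.
L ratio = 10^(0.4 |ΔM|) = 10^3.589 = 3877

Star 2 is more luminous, by a factor of 3880.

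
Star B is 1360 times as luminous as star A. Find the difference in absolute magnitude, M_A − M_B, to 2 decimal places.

Pogson: ΔM = −2.5 log₁₀(ratio) = −2.5 log₁₀(1360) = −2.5 × 3.1335 = -7.834
Star B is brighter so has the smaller magnitude: M_A − M_B is positive.

M_A − M_B ≈ 7.83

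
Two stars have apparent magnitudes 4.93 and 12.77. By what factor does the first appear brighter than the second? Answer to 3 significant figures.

1370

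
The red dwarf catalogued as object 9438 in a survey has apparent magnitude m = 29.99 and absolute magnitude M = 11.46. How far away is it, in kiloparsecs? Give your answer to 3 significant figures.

d ≈ 50.8 kpc

Distance modulus: m − M = 29.99 − (11.46) = 18.530
m − M = 5 log₁₀ d − 5
log₁₀ d = (m − M)/5 + 1 = 4.7060
d = 10^4.7060 = 50820 pc
= 50.82 kpc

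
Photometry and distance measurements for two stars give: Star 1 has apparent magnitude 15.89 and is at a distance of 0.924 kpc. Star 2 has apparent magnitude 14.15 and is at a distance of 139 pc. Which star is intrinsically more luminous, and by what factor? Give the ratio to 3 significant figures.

Star 1: d = 0.924 kpc = 924.0 pc
Star 1: M = m − 5 log₁₀ d + 5 = 15.89 − 5·2.9657 + 5 = 6.062
Star 2: M = m − 5 log₁₀ d + 5 = 14.15 − 5·2.1430 + 5 = 8.435
ΔM = M_1 − M_2 = 6.062 − (8.435) = -2.373; smaller M is more luminous → Star 1.
L ratio = 10^(0.4 |ΔM|) = 10^0.949 = 8.898

Star 1 is more luminous, by a factor of 8.90.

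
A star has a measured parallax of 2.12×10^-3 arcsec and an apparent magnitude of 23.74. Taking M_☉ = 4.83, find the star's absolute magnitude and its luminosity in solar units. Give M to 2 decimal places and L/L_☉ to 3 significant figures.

d = 1/p = 1/2.12×10^-3″ = 471.7 pc
M = m − 5 log₁₀ d + 5 = 23.74 − 5·2.6737 + 5 = 15.372
M − M_☉ = 15.372 − 4.83 = 10.542
L/L_☉ = 10^(−0.4 × 10.542) = 6.072×10^-5

M ≈ 15.37; L/L_☉ ≈ 6.07×10^-5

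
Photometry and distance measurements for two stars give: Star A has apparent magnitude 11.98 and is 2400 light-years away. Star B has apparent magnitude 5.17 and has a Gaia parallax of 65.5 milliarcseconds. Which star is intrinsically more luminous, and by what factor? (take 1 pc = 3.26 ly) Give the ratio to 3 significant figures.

Star A is more luminous, by a factor of 4.39.

Star A: d = 2400 ly / 3.26 = 736.2 pc
Star A: M = m − 5 log₁₀ d + 5 = 11.98 − 5·2.8670 + 5 = 2.645
Star B: p = 65.5 mas = 0.0655″ → d = 1/p = 15.27 pc
Star B: M = m − 5 log₁₀ d + 5 = 5.17 − 5·1.1838 + 5 = 4.251
ΔM = M_A − M_B = 2.645 − (4.251) = -1.606; smaller M is more luminous → Star A.
L ratio = 10^(0.4 |ΔM|) = 10^0.642 = 4.390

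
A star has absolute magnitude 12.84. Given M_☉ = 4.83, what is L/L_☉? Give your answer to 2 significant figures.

L/L_☉ ≈ 6.3×10^-4

M − M_☉ = 12.84 − 4.83 = 8.010
L/L_☉ = 10^(−0.4 (M − M_☉)) = 10^-3.204 = 6.252×10^-4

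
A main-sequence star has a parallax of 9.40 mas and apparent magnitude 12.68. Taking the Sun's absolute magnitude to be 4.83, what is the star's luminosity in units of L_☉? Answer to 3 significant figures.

d = 1/p = 1000/9.40 mas = 106.4 pc
M = m − 5 log₁₀ d + 5 = 12.68 − 5·2.0269 + 5 = 7.546
M − M_☉ = 7.546 − 4.83 = 2.716
L/L_☉ = 10^(−0.4 × 2.716) = 0.08199

L/L_☉ ≈ 0.0820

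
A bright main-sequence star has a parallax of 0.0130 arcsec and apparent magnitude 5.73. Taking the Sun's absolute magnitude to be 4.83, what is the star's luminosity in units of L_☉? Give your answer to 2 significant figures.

L/L_☉ ≈ 26

d = 1/p = 1/0.0130″ = 76.92 pc
M = m − 5 log₁₀ d + 5 = 5.73 − 5·1.8861 + 5 = 1.300
M − M_☉ = 1.300 − 4.83 = -3.530
L/L_☉ = 10^(−0.4 × -3.530) = 25.83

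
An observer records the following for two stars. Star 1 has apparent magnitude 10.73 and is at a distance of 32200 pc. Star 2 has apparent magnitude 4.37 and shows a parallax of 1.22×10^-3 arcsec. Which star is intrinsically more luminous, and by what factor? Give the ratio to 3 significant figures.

Star 1: M = m − 5 log₁₀ d + 5 = 10.73 − 5·4.5079 + 5 = -6.809
Star 2: d = 1/p = 1/1.22×10^-3″ = 819.7 pc
Star 2: M = m − 5 log₁₀ d + 5 = 4.37 − 5·2.9136 + 5 = -5.198
ΔM = M_1 − M_2 = -6.809 − (-5.198) = -1.611; smaller M is more luminous → Star 1.
L ratio = 10^(0.4 |ΔM|) = 10^0.644 = 4.410

Star 1 is more luminous, by a factor of 4.41.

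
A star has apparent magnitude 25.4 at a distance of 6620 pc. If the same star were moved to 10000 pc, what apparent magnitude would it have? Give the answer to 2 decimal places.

m ≈ 26.30

Flux ∝ 1/d², so Δm = 5 log₁₀(d₂/d₁) = 5 log₁₀(10000/6620) = 0.896
m₂ = m₁ + Δm = 25.4 + (0.896) = 26.296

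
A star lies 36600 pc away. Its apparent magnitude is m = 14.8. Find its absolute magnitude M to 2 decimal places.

M ≈ -3.02

5 log₁₀(d/10 pc) = 5 log₁₀(36600) − 5 = 17.817
M = m − 5 log₁₀(d/10) = 14.8 − 17.817 = -3.017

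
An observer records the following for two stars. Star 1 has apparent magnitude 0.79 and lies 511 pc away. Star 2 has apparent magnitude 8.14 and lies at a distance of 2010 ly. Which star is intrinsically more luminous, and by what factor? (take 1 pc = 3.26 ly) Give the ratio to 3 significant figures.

Star 1 is more luminous, by a factor of 598.

Star 1: M = m − 5 log₁₀ d + 5 = 0.79 − 5·2.7084 + 5 = -7.752
Star 2: d = 2010 ly / 3.26 = 616.6 pc
Star 2: M = m − 5 log₁₀ d + 5 = 8.14 − 5·2.7900 + 5 = -0.810
ΔM = M_1 − M_2 = -7.752 − (-0.810) = -6.942; smaller M is more luminous → Star 1.
L ratio = 10^(0.4 |ΔM|) = 10^2.777 = 598.3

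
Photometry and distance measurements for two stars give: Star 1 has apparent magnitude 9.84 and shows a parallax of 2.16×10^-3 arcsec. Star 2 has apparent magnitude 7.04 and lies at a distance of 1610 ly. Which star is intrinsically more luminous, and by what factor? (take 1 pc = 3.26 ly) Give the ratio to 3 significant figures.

Star 1: d = 1/p = 1/2.16×10^-3″ = 463.0 pc
Star 1: M = m − 5 log₁₀ d + 5 = 9.84 − 5·2.6655 + 5 = 1.512
Star 2: d = 1610 ly / 3.26 = 493.9 pc
Star 2: M = m − 5 log₁₀ d + 5 = 7.04 − 5·2.6936 + 5 = -1.428
ΔM = M_1 − M_2 = 1.512 − (-1.428) = 2.940; smaller M is more luminous → Star 2.
L ratio = 10^(0.4 |ΔM|) = 10^1.176 = 15.00

Star 2 is more luminous, by a factor of 15.0.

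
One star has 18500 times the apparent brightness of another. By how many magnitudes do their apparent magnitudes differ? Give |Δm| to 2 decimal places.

Pogson: Δm = −2.5 log₁₀(ratio) = −2.5 log₁₀(18500) = −2.5 × 4.2672 = -10.668

|Δm| ≈ 10.67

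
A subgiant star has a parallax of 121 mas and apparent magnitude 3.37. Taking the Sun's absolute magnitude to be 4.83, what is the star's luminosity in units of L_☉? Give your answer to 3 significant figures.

L/L_☉ ≈ 2.62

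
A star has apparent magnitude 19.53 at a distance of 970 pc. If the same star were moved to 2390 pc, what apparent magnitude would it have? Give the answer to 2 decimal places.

m ≈ 21.49

Flux ∝ 1/d², so Δm = 5 log₁₀(d₂/d₁) = 5 log₁₀(2390/970) = 1.958
m₂ = m₁ + Δm = 19.53 + (1.958) = 21.488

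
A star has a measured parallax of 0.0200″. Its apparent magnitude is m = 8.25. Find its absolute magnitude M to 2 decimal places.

M ≈ 4.76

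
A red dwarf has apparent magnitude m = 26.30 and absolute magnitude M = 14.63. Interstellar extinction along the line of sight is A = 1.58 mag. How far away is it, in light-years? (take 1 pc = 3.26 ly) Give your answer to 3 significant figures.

d ≈ 3400 ly

m − M = 5 log₁₀(d/10 pc) + A  ⇒  26.30 − (14.63) − 1.58 = 5 log₁₀(d/10)
10.090 = 5 log₁₀(d/10)
log₁₀ d = (m − M − A)/5 + 1 = 3.0180
d = 10^3.0180 = 1042 pc
= 3398 ly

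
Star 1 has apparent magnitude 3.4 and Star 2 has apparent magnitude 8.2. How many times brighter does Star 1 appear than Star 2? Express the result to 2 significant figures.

83

Δm = 3.4 − (8.2) = -4.8
Flux ratio = 10^(−0.4 Δm) = 10^(−0.4 × -4.8) = 10^1.920 = 83.18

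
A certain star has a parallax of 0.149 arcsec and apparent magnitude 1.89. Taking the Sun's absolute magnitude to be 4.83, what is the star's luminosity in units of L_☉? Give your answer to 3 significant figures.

d = 1/p = 1/0.149″ = 6.711 pc
M = m − 5 log₁₀ d + 5 = 1.89 − 5·0.8268 + 5 = 2.756
M − M_☉ = 2.756 − 4.83 = -2.074
L/L_☉ = 10^(−0.4 × -2.074) = 6.755

L/L_☉ ≈ 6.76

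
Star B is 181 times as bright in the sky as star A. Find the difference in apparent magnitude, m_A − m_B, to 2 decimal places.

Pogson: Δm = −2.5 log₁₀(ratio) = −2.5 log₁₀(181) = −2.5 × 2.2577 = -5.644
Star B is brighter so has the smaller magnitude: m_A − m_B is positive.

m_A − m_B ≈ 5.64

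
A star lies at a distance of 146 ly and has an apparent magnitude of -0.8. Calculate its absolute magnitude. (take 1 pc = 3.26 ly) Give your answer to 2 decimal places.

M ≈ -4.06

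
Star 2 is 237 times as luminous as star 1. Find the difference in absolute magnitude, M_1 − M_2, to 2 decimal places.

M_1 − M_2 ≈ 5.94

Pogson: ΔM = −2.5 log₁₀(ratio) = −2.5 log₁₀(237) = −2.5 × 2.3747 = -5.937
Star 2 is brighter so has the smaller magnitude: M_1 − M_2 is positive.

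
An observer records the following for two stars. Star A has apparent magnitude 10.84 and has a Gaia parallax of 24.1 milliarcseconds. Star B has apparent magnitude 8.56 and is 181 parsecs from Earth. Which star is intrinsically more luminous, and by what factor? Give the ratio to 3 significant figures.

Star A: p = 24.1 mas = 0.0241″ → d = 1/p = 41.49 pc
Star A: M = m − 5 log₁₀ d + 5 = 10.84 − 5·1.6180 + 5 = 7.750
Star B: M = m − 5 log₁₀ d + 5 = 8.56 − 5·2.2577 + 5 = 2.272
ΔM = M_A − M_B = 7.750 − (2.272) = 5.478; smaller M is more luminous → Star B.
L ratio = 10^(0.4 |ΔM|) = 10^2.191 = 155.4

Star B is more luminous, by a factor of 155.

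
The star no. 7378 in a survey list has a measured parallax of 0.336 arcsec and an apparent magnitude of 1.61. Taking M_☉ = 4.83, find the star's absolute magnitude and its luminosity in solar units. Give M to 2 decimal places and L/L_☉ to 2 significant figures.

d = 1/p = 1/0.336″ = 2.976 pc
M = m − 5 log₁₀ d + 5 = 1.61 − 5·0.4737 + 5 = 4.242
M − M_☉ = 4.242 − 4.83 = -0.588
L/L_☉ = 10^(−0.4 × -0.588) = 1.719

M ≈ 4.24; L/L_☉ ≈ 1.7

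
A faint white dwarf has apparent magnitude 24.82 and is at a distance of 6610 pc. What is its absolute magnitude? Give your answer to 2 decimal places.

5 log₁₀(d/10 pc) = 5 log₁₀(6610) − 5 = 14.101
M = m − 5 log₁₀(d/10) = 24.82 − 14.101 = 10.719

M ≈ 10.72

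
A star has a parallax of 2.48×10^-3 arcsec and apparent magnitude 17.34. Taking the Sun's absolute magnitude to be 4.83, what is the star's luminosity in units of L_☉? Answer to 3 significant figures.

d = 1/p = 1/2.48×10^-3″ = 403.2 pc
M = m − 5 log₁₀ d + 5 = 17.34 − 5·2.6055 + 5 = 9.312
M − M_☉ = 9.312 − 4.83 = 4.482
L/L_☉ = 10^(−0.4 × 4.482) = 0.01611

L/L_☉ ≈ 0.0161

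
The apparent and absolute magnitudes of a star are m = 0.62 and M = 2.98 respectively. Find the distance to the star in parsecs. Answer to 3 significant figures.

μ = m − M = -2.360
m − M = 5 log₁₀ d − 5
log₁₀ d = (m − M)/5 + 1 = 0.5280
d = 10^0.5280 = 3.373 pc

d ≈ 3.37 pc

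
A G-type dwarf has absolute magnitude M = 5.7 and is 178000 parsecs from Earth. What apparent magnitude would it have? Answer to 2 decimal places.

m = M + 5 log₁₀ d − 5 = 5.7 + 5·5.2504 − 5 = 26.952

m ≈ 26.95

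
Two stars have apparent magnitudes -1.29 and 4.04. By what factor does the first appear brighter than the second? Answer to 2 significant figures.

140

Magnitude difference = -5.33
Flux ratio = 10^(−0.4 Δm) = 10^(−0.4 × -5.33) = 10^2.132 = 135.5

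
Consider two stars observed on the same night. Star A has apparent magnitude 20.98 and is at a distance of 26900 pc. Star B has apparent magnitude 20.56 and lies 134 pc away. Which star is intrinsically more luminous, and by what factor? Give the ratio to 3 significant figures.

Star A: M = m − 5 log₁₀ d + 5 = 20.98 − 5·4.4298 + 5 = 3.831
Star B: M = m − 5 log₁₀ d + 5 = 20.56 − 5·2.1271 + 5 = 14.924
ΔM = M_A − M_B = 3.831 − (14.924) = -11.093; smaller M is more luminous → Star A.
L ratio = 10^(0.4 |ΔM|) = 10^4.437 = 27370

Star A is more luminous, by a factor of 27400.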